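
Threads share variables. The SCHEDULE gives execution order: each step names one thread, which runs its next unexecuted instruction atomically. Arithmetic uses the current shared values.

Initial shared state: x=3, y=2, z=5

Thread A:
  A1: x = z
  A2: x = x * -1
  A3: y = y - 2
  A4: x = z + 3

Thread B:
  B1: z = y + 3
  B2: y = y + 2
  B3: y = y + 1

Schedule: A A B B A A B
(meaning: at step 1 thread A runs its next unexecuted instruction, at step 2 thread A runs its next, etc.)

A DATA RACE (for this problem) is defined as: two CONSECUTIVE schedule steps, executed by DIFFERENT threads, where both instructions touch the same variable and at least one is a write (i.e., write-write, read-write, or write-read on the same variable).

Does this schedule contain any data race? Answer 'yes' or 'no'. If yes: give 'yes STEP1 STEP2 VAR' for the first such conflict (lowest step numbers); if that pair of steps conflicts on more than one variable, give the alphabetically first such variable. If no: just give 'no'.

Answer: yes 4 5 y

Derivation:
Steps 1,2: same thread (A). No race.
Steps 2,3: A(r=x,w=x) vs B(r=y,w=z). No conflict.
Steps 3,4: same thread (B). No race.
Steps 4,5: B(y = y + 2) vs A(y = y - 2). RACE on y (W-W).
Steps 5,6: same thread (A). No race.
Steps 6,7: A(r=z,w=x) vs B(r=y,w=y). No conflict.
First conflict at steps 4,5.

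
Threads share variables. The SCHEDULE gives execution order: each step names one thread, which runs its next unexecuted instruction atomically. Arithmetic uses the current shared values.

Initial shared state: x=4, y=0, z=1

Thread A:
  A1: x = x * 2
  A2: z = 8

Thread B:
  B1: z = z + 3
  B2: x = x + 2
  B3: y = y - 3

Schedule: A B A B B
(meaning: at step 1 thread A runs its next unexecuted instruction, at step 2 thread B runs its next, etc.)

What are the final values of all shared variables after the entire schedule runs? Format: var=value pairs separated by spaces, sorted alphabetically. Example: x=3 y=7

Step 1: thread A executes A1 (x = x * 2). Shared: x=8 y=0 z=1. PCs: A@1 B@0
Step 2: thread B executes B1 (z = z + 3). Shared: x=8 y=0 z=4. PCs: A@1 B@1
Step 3: thread A executes A2 (z = 8). Shared: x=8 y=0 z=8. PCs: A@2 B@1
Step 4: thread B executes B2 (x = x + 2). Shared: x=10 y=0 z=8. PCs: A@2 B@2
Step 5: thread B executes B3 (y = y - 3). Shared: x=10 y=-3 z=8. PCs: A@2 B@3

Answer: x=10 y=-3 z=8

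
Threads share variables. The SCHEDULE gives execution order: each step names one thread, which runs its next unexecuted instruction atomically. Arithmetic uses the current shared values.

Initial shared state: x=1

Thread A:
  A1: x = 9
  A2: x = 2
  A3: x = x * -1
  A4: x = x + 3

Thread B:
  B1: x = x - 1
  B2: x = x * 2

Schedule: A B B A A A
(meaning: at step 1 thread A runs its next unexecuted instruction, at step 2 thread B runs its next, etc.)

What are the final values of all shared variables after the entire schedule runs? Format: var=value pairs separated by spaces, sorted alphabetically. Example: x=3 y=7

Answer: x=1

Derivation:
Step 1: thread A executes A1 (x = 9). Shared: x=9. PCs: A@1 B@0
Step 2: thread B executes B1 (x = x - 1). Shared: x=8. PCs: A@1 B@1
Step 3: thread B executes B2 (x = x * 2). Shared: x=16. PCs: A@1 B@2
Step 4: thread A executes A2 (x = 2). Shared: x=2. PCs: A@2 B@2
Step 5: thread A executes A3 (x = x * -1). Shared: x=-2. PCs: A@3 B@2
Step 6: thread A executes A4 (x = x + 3). Shared: x=1. PCs: A@4 B@2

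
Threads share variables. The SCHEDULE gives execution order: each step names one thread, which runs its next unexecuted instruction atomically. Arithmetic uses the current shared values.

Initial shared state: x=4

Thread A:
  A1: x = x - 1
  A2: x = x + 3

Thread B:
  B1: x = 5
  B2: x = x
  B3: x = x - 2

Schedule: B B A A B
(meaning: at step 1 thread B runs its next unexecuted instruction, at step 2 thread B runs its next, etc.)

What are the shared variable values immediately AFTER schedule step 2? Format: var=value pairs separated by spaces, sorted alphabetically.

Answer: x=5

Derivation:
Step 1: thread B executes B1 (x = 5). Shared: x=5. PCs: A@0 B@1
Step 2: thread B executes B2 (x = x). Shared: x=5. PCs: A@0 B@2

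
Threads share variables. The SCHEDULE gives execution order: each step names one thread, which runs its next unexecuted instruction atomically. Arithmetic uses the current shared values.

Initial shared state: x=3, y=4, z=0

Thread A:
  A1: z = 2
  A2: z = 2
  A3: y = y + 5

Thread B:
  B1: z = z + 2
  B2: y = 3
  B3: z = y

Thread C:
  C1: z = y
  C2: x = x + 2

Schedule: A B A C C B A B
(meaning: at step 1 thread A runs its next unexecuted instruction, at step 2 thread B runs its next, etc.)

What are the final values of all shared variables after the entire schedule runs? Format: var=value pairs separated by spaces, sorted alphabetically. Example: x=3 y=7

Answer: x=5 y=8 z=8

Derivation:
Step 1: thread A executes A1 (z = 2). Shared: x=3 y=4 z=2. PCs: A@1 B@0 C@0
Step 2: thread B executes B1 (z = z + 2). Shared: x=3 y=4 z=4. PCs: A@1 B@1 C@0
Step 3: thread A executes A2 (z = 2). Shared: x=3 y=4 z=2. PCs: A@2 B@1 C@0
Step 4: thread C executes C1 (z = y). Shared: x=3 y=4 z=4. PCs: A@2 B@1 C@1
Step 5: thread C executes C2 (x = x + 2). Shared: x=5 y=4 z=4. PCs: A@2 B@1 C@2
Step 6: thread B executes B2 (y = 3). Shared: x=5 y=3 z=4. PCs: A@2 B@2 C@2
Step 7: thread A executes A3 (y = y + 5). Shared: x=5 y=8 z=4. PCs: A@3 B@2 C@2
Step 8: thread B executes B3 (z = y). Shared: x=5 y=8 z=8. PCs: A@3 B@3 C@2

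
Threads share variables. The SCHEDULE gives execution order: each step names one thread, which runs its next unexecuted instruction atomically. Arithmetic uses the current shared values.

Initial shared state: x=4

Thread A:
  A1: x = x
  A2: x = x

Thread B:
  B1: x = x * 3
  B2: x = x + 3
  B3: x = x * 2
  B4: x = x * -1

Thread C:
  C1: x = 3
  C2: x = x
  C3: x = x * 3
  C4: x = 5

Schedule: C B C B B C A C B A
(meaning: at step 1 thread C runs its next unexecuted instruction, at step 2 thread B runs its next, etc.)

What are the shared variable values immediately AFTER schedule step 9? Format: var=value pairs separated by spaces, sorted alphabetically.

Answer: x=-5

Derivation:
Step 1: thread C executes C1 (x = 3). Shared: x=3. PCs: A@0 B@0 C@1
Step 2: thread B executes B1 (x = x * 3). Shared: x=9. PCs: A@0 B@1 C@1
Step 3: thread C executes C2 (x = x). Shared: x=9. PCs: A@0 B@1 C@2
Step 4: thread B executes B2 (x = x + 3). Shared: x=12. PCs: A@0 B@2 C@2
Step 5: thread B executes B3 (x = x * 2). Shared: x=24. PCs: A@0 B@3 C@2
Step 6: thread C executes C3 (x = x * 3). Shared: x=72. PCs: A@0 B@3 C@3
Step 7: thread A executes A1 (x = x). Shared: x=72. PCs: A@1 B@3 C@3
Step 8: thread C executes C4 (x = 5). Shared: x=5. PCs: A@1 B@3 C@4
Step 9: thread B executes B4 (x = x * -1). Shared: x=-5. PCs: A@1 B@4 C@4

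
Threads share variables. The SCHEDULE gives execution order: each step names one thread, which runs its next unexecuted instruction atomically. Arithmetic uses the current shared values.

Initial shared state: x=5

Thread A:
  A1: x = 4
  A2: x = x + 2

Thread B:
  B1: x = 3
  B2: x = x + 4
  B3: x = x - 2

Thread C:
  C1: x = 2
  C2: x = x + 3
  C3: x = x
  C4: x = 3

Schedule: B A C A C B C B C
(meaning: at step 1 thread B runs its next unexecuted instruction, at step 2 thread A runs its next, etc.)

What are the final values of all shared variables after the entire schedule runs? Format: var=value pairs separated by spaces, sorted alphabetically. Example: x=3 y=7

Step 1: thread B executes B1 (x = 3). Shared: x=3. PCs: A@0 B@1 C@0
Step 2: thread A executes A1 (x = 4). Shared: x=4. PCs: A@1 B@1 C@0
Step 3: thread C executes C1 (x = 2). Shared: x=2. PCs: A@1 B@1 C@1
Step 4: thread A executes A2 (x = x + 2). Shared: x=4. PCs: A@2 B@1 C@1
Step 5: thread C executes C2 (x = x + 3). Shared: x=7. PCs: A@2 B@1 C@2
Step 6: thread B executes B2 (x = x + 4). Shared: x=11. PCs: A@2 B@2 C@2
Step 7: thread C executes C3 (x = x). Shared: x=11. PCs: A@2 B@2 C@3
Step 8: thread B executes B3 (x = x - 2). Shared: x=9. PCs: A@2 B@3 C@3
Step 9: thread C executes C4 (x = 3). Shared: x=3. PCs: A@2 B@3 C@4

Answer: x=3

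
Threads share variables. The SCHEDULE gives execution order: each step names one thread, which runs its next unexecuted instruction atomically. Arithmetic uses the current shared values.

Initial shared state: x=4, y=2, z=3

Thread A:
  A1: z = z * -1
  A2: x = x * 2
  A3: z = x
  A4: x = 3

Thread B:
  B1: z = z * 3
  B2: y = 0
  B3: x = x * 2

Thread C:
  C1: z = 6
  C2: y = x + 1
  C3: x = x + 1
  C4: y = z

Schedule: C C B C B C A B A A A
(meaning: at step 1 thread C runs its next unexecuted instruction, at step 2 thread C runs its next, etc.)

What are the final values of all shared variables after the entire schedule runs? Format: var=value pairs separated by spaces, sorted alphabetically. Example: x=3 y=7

Answer: x=3 y=18 z=20

Derivation:
Step 1: thread C executes C1 (z = 6). Shared: x=4 y=2 z=6. PCs: A@0 B@0 C@1
Step 2: thread C executes C2 (y = x + 1). Shared: x=4 y=5 z=6. PCs: A@0 B@0 C@2
Step 3: thread B executes B1 (z = z * 3). Shared: x=4 y=5 z=18. PCs: A@0 B@1 C@2
Step 4: thread C executes C3 (x = x + 1). Shared: x=5 y=5 z=18. PCs: A@0 B@1 C@3
Step 5: thread B executes B2 (y = 0). Shared: x=5 y=0 z=18. PCs: A@0 B@2 C@3
Step 6: thread C executes C4 (y = z). Shared: x=5 y=18 z=18. PCs: A@0 B@2 C@4
Step 7: thread A executes A1 (z = z * -1). Shared: x=5 y=18 z=-18. PCs: A@1 B@2 C@4
Step 8: thread B executes B3 (x = x * 2). Shared: x=10 y=18 z=-18. PCs: A@1 B@3 C@4
Step 9: thread A executes A2 (x = x * 2). Shared: x=20 y=18 z=-18. PCs: A@2 B@3 C@4
Step 10: thread A executes A3 (z = x). Shared: x=20 y=18 z=20. PCs: A@3 B@3 C@4
Step 11: thread A executes A4 (x = 3). Shared: x=3 y=18 z=20. PCs: A@4 B@3 C@4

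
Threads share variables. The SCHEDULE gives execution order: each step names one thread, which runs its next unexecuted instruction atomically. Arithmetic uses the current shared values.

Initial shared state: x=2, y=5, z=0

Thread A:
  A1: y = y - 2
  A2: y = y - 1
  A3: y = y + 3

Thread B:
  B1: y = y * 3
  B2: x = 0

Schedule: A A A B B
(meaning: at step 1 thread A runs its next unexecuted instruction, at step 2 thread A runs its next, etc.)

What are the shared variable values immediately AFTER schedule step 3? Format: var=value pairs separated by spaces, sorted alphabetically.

Answer: x=2 y=5 z=0

Derivation:
Step 1: thread A executes A1 (y = y - 2). Shared: x=2 y=3 z=0. PCs: A@1 B@0
Step 2: thread A executes A2 (y = y - 1). Shared: x=2 y=2 z=0. PCs: A@2 B@0
Step 3: thread A executes A3 (y = y + 3). Shared: x=2 y=5 z=0. PCs: A@3 B@0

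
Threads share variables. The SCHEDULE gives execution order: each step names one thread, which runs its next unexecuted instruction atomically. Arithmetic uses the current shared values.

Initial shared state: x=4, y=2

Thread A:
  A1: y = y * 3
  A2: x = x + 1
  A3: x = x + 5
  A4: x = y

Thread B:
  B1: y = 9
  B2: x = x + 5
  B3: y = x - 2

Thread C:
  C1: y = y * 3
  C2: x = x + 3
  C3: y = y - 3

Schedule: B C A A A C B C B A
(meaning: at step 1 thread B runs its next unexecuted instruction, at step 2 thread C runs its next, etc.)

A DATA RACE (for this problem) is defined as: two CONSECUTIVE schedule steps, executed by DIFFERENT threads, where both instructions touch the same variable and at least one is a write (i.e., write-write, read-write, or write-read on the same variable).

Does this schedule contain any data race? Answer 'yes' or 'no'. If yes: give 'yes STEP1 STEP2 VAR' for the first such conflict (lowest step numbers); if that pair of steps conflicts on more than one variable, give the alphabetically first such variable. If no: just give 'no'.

Answer: yes 1 2 y

Derivation:
Steps 1,2: B(y = 9) vs C(y = y * 3). RACE on y (W-W).
Steps 2,3: C(y = y * 3) vs A(y = y * 3). RACE on y (W-W).
Steps 3,4: same thread (A). No race.
Steps 4,5: same thread (A). No race.
Steps 5,6: A(x = x + 5) vs C(x = x + 3). RACE on x (W-W).
Steps 6,7: C(x = x + 3) vs B(x = x + 5). RACE on x (W-W).
Steps 7,8: B(r=x,w=x) vs C(r=y,w=y). No conflict.
Steps 8,9: C(y = y - 3) vs B(y = x - 2). RACE on y (W-W).
Steps 9,10: B(y = x - 2) vs A(x = y). RACE on x (R-W), y (W-R). Multiple vars; alphabetically first is x.
First conflict at steps 1,2.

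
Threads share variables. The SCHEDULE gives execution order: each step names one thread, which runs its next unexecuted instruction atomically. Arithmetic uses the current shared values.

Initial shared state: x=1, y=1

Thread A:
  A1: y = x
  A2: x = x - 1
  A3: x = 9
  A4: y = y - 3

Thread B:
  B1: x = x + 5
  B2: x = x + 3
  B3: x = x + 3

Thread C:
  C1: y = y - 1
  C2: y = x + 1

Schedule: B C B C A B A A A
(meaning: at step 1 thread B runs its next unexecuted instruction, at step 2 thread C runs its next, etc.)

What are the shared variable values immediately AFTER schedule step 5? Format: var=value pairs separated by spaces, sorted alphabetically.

Step 1: thread B executes B1 (x = x + 5). Shared: x=6 y=1. PCs: A@0 B@1 C@0
Step 2: thread C executes C1 (y = y - 1). Shared: x=6 y=0. PCs: A@0 B@1 C@1
Step 3: thread B executes B2 (x = x + 3). Shared: x=9 y=0. PCs: A@0 B@2 C@1
Step 4: thread C executes C2 (y = x + 1). Shared: x=9 y=10. PCs: A@0 B@2 C@2
Step 5: thread A executes A1 (y = x). Shared: x=9 y=9. PCs: A@1 B@2 C@2

Answer: x=9 y=9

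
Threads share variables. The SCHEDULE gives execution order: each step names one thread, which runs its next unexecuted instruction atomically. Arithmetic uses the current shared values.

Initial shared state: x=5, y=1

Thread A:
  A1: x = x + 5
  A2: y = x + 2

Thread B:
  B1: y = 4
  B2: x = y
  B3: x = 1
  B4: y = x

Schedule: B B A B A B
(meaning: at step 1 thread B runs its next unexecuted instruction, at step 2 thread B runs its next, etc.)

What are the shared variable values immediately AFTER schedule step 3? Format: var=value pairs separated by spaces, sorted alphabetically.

Step 1: thread B executes B1 (y = 4). Shared: x=5 y=4. PCs: A@0 B@1
Step 2: thread B executes B2 (x = y). Shared: x=4 y=4. PCs: A@0 B@2
Step 3: thread A executes A1 (x = x + 5). Shared: x=9 y=4. PCs: A@1 B@2

Answer: x=9 y=4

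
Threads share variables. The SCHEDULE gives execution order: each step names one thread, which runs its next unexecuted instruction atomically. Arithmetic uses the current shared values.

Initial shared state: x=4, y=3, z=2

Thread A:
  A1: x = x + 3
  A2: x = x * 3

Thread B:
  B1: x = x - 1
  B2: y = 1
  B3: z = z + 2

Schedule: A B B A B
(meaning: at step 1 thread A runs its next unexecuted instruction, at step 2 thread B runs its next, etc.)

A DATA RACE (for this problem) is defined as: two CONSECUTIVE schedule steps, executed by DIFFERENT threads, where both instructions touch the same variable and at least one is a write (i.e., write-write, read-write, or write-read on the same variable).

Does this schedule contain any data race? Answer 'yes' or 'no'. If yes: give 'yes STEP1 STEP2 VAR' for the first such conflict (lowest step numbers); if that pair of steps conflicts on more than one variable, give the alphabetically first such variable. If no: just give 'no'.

Answer: yes 1 2 x

Derivation:
Steps 1,2: A(x = x + 3) vs B(x = x - 1). RACE on x (W-W).
Steps 2,3: same thread (B). No race.
Steps 3,4: B(r=-,w=y) vs A(r=x,w=x). No conflict.
Steps 4,5: A(r=x,w=x) vs B(r=z,w=z). No conflict.
First conflict at steps 1,2.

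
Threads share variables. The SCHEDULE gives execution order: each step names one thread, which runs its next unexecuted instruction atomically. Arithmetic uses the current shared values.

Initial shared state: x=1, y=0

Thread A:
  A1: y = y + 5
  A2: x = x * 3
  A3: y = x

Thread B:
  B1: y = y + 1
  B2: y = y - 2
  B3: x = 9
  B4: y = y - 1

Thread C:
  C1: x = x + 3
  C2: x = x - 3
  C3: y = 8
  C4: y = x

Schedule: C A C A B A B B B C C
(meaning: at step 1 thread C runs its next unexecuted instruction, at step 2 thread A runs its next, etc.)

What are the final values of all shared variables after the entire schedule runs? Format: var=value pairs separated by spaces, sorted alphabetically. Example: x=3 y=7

Step 1: thread C executes C1 (x = x + 3). Shared: x=4 y=0. PCs: A@0 B@0 C@1
Step 2: thread A executes A1 (y = y + 5). Shared: x=4 y=5. PCs: A@1 B@0 C@1
Step 3: thread C executes C2 (x = x - 3). Shared: x=1 y=5. PCs: A@1 B@0 C@2
Step 4: thread A executes A2 (x = x * 3). Shared: x=3 y=5. PCs: A@2 B@0 C@2
Step 5: thread B executes B1 (y = y + 1). Shared: x=3 y=6. PCs: A@2 B@1 C@2
Step 6: thread A executes A3 (y = x). Shared: x=3 y=3. PCs: A@3 B@1 C@2
Step 7: thread B executes B2 (y = y - 2). Shared: x=3 y=1. PCs: A@3 B@2 C@2
Step 8: thread B executes B3 (x = 9). Shared: x=9 y=1. PCs: A@3 B@3 C@2
Step 9: thread B executes B4 (y = y - 1). Shared: x=9 y=0. PCs: A@3 B@4 C@2
Step 10: thread C executes C3 (y = 8). Shared: x=9 y=8. PCs: A@3 B@4 C@3
Step 11: thread C executes C4 (y = x). Shared: x=9 y=9. PCs: A@3 B@4 C@4

Answer: x=9 y=9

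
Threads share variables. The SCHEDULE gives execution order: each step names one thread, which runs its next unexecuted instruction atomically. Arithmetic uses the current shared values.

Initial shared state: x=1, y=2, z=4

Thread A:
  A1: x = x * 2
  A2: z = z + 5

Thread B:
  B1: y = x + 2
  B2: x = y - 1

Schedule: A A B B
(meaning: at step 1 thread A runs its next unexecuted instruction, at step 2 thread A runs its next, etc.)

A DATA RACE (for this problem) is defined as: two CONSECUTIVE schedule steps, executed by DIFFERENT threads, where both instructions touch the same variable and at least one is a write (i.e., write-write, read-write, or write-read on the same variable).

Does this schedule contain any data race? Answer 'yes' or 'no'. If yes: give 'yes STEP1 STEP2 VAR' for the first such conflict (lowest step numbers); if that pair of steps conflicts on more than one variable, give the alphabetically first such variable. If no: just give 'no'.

Steps 1,2: same thread (A). No race.
Steps 2,3: A(r=z,w=z) vs B(r=x,w=y). No conflict.
Steps 3,4: same thread (B). No race.

Answer: no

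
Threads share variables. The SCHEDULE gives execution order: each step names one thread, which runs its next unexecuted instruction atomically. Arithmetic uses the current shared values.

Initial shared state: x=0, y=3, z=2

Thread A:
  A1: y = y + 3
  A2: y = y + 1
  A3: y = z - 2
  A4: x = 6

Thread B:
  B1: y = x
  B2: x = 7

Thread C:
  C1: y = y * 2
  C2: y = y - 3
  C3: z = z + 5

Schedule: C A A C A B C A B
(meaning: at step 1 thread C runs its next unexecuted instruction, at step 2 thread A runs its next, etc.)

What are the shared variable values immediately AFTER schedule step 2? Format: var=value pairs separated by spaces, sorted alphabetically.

Answer: x=0 y=9 z=2

Derivation:
Step 1: thread C executes C1 (y = y * 2). Shared: x=0 y=6 z=2. PCs: A@0 B@0 C@1
Step 2: thread A executes A1 (y = y + 3). Shared: x=0 y=9 z=2. PCs: A@1 B@0 C@1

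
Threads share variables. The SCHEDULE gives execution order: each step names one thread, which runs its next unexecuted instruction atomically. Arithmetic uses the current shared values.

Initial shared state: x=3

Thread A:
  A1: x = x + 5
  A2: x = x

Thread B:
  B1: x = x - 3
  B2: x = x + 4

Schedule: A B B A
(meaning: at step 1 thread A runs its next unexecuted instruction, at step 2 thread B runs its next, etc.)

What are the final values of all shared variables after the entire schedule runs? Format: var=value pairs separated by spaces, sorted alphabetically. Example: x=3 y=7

Step 1: thread A executes A1 (x = x + 5). Shared: x=8. PCs: A@1 B@0
Step 2: thread B executes B1 (x = x - 3). Shared: x=5. PCs: A@1 B@1
Step 3: thread B executes B2 (x = x + 4). Shared: x=9. PCs: A@1 B@2
Step 4: thread A executes A2 (x = x). Shared: x=9. PCs: A@2 B@2

Answer: x=9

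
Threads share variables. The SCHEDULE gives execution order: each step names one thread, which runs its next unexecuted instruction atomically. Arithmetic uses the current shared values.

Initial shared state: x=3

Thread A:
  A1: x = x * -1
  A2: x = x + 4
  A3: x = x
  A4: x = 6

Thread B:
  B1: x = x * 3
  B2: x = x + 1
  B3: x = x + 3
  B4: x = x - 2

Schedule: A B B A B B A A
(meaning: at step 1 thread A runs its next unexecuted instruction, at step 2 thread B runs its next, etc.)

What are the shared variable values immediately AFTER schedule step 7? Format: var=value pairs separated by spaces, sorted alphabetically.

Answer: x=-3

Derivation:
Step 1: thread A executes A1 (x = x * -1). Shared: x=-3. PCs: A@1 B@0
Step 2: thread B executes B1 (x = x * 3). Shared: x=-9. PCs: A@1 B@1
Step 3: thread B executes B2 (x = x + 1). Shared: x=-8. PCs: A@1 B@2
Step 4: thread A executes A2 (x = x + 4). Shared: x=-4. PCs: A@2 B@2
Step 5: thread B executes B3 (x = x + 3). Shared: x=-1. PCs: A@2 B@3
Step 6: thread B executes B4 (x = x - 2). Shared: x=-3. PCs: A@2 B@4
Step 7: thread A executes A3 (x = x). Shared: x=-3. PCs: A@3 B@4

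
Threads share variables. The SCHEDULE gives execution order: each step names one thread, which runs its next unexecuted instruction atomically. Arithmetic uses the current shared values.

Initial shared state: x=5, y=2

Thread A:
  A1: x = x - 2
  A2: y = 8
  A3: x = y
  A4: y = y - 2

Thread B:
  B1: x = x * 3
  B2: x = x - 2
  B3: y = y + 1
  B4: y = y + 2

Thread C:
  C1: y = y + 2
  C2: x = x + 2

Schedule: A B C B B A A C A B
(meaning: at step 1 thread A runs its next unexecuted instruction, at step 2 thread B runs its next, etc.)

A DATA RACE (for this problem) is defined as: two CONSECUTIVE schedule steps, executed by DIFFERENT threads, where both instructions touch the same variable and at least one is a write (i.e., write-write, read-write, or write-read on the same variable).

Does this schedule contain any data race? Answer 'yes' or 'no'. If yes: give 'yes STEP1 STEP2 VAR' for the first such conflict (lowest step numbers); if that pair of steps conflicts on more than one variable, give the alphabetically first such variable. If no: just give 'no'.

Answer: yes 1 2 x

Derivation:
Steps 1,2: A(x = x - 2) vs B(x = x * 3). RACE on x (W-W).
Steps 2,3: B(r=x,w=x) vs C(r=y,w=y). No conflict.
Steps 3,4: C(r=y,w=y) vs B(r=x,w=x). No conflict.
Steps 4,5: same thread (B). No race.
Steps 5,6: B(y = y + 1) vs A(y = 8). RACE on y (W-W).
Steps 6,7: same thread (A). No race.
Steps 7,8: A(x = y) vs C(x = x + 2). RACE on x (W-W).
Steps 8,9: C(r=x,w=x) vs A(r=y,w=y). No conflict.
Steps 9,10: A(y = y - 2) vs B(y = y + 2). RACE on y (W-W).
First conflict at steps 1,2.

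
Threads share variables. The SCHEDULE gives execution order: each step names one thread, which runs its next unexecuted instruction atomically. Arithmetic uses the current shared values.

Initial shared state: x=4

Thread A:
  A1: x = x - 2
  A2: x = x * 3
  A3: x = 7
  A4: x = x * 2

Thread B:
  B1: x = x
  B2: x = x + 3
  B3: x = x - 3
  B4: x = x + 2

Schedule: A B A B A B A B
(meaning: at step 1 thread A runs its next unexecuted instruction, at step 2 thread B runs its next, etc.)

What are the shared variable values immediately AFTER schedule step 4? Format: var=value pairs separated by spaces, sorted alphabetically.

Answer: x=9

Derivation:
Step 1: thread A executes A1 (x = x - 2). Shared: x=2. PCs: A@1 B@0
Step 2: thread B executes B1 (x = x). Shared: x=2. PCs: A@1 B@1
Step 3: thread A executes A2 (x = x * 3). Shared: x=6. PCs: A@2 B@1
Step 4: thread B executes B2 (x = x + 3). Shared: x=9. PCs: A@2 B@2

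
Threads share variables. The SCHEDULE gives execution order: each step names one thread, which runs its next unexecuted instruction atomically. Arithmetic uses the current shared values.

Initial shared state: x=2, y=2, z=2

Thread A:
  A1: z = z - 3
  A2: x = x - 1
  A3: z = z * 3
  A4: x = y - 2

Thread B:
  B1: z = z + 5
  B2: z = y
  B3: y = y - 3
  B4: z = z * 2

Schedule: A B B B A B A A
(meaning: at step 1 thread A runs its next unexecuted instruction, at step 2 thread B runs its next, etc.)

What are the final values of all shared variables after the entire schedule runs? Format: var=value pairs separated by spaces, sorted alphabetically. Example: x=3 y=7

Answer: x=-3 y=-1 z=12

Derivation:
Step 1: thread A executes A1 (z = z - 3). Shared: x=2 y=2 z=-1. PCs: A@1 B@0
Step 2: thread B executes B1 (z = z + 5). Shared: x=2 y=2 z=4. PCs: A@1 B@1
Step 3: thread B executes B2 (z = y). Shared: x=2 y=2 z=2. PCs: A@1 B@2
Step 4: thread B executes B3 (y = y - 3). Shared: x=2 y=-1 z=2. PCs: A@1 B@3
Step 5: thread A executes A2 (x = x - 1). Shared: x=1 y=-1 z=2. PCs: A@2 B@3
Step 6: thread B executes B4 (z = z * 2). Shared: x=1 y=-1 z=4. PCs: A@2 B@4
Step 7: thread A executes A3 (z = z * 3). Shared: x=1 y=-1 z=12. PCs: A@3 B@4
Step 8: thread A executes A4 (x = y - 2). Shared: x=-3 y=-1 z=12. PCs: A@4 B@4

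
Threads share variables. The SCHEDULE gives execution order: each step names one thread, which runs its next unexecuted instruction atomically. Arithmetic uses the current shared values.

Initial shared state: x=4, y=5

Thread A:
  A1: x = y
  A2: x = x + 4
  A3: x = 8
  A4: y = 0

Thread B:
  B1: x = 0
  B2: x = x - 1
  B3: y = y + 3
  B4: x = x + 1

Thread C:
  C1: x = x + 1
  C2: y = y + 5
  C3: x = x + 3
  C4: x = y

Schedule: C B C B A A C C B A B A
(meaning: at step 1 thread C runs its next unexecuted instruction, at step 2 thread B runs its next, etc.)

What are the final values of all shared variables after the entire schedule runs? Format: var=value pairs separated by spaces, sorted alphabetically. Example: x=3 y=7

Step 1: thread C executes C1 (x = x + 1). Shared: x=5 y=5. PCs: A@0 B@0 C@1
Step 2: thread B executes B1 (x = 0). Shared: x=0 y=5. PCs: A@0 B@1 C@1
Step 3: thread C executes C2 (y = y + 5). Shared: x=0 y=10. PCs: A@0 B@1 C@2
Step 4: thread B executes B2 (x = x - 1). Shared: x=-1 y=10. PCs: A@0 B@2 C@2
Step 5: thread A executes A1 (x = y). Shared: x=10 y=10. PCs: A@1 B@2 C@2
Step 6: thread A executes A2 (x = x + 4). Shared: x=14 y=10. PCs: A@2 B@2 C@2
Step 7: thread C executes C3 (x = x + 3). Shared: x=17 y=10. PCs: A@2 B@2 C@3
Step 8: thread C executes C4 (x = y). Shared: x=10 y=10. PCs: A@2 B@2 C@4
Step 9: thread B executes B3 (y = y + 3). Shared: x=10 y=13. PCs: A@2 B@3 C@4
Step 10: thread A executes A3 (x = 8). Shared: x=8 y=13. PCs: A@3 B@3 C@4
Step 11: thread B executes B4 (x = x + 1). Shared: x=9 y=13. PCs: A@3 B@4 C@4
Step 12: thread A executes A4 (y = 0). Shared: x=9 y=0. PCs: A@4 B@4 C@4

Answer: x=9 y=0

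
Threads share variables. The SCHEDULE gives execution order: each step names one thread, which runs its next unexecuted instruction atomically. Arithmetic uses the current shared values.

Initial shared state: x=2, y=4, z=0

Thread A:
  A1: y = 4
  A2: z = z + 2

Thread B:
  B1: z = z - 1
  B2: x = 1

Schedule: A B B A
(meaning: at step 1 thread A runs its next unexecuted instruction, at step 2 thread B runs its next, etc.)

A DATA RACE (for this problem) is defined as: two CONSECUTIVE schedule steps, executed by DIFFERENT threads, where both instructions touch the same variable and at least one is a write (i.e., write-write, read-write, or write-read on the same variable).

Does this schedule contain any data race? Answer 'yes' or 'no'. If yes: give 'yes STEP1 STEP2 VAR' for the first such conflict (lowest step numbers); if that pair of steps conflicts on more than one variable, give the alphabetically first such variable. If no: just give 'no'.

Steps 1,2: A(r=-,w=y) vs B(r=z,w=z). No conflict.
Steps 2,3: same thread (B). No race.
Steps 3,4: B(r=-,w=x) vs A(r=z,w=z). No conflict.

Answer: no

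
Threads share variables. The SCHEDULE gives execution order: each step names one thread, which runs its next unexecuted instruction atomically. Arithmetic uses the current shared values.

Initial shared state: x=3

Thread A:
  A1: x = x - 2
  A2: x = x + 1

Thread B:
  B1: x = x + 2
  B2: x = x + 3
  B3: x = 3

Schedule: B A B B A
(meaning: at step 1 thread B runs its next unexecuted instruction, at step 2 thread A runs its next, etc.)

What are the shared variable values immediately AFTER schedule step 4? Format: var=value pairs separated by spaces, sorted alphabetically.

Answer: x=3

Derivation:
Step 1: thread B executes B1 (x = x + 2). Shared: x=5. PCs: A@0 B@1
Step 2: thread A executes A1 (x = x - 2). Shared: x=3. PCs: A@1 B@1
Step 3: thread B executes B2 (x = x + 3). Shared: x=6. PCs: A@1 B@2
Step 4: thread B executes B3 (x = 3). Shared: x=3. PCs: A@1 B@3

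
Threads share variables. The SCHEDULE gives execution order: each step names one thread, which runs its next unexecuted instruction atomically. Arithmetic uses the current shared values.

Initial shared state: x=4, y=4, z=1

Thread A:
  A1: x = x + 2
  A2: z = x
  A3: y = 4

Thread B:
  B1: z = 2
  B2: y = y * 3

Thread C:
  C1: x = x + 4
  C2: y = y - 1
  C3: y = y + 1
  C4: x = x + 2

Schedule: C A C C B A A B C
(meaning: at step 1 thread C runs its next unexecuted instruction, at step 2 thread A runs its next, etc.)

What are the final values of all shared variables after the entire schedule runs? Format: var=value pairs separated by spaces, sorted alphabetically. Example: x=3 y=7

Answer: x=12 y=12 z=10

Derivation:
Step 1: thread C executes C1 (x = x + 4). Shared: x=8 y=4 z=1. PCs: A@0 B@0 C@1
Step 2: thread A executes A1 (x = x + 2). Shared: x=10 y=4 z=1. PCs: A@1 B@0 C@1
Step 3: thread C executes C2 (y = y - 1). Shared: x=10 y=3 z=1. PCs: A@1 B@0 C@2
Step 4: thread C executes C3 (y = y + 1). Shared: x=10 y=4 z=1. PCs: A@1 B@0 C@3
Step 5: thread B executes B1 (z = 2). Shared: x=10 y=4 z=2. PCs: A@1 B@1 C@3
Step 6: thread A executes A2 (z = x). Shared: x=10 y=4 z=10. PCs: A@2 B@1 C@3
Step 7: thread A executes A3 (y = 4). Shared: x=10 y=4 z=10. PCs: A@3 B@1 C@3
Step 8: thread B executes B2 (y = y * 3). Shared: x=10 y=12 z=10. PCs: A@3 B@2 C@3
Step 9: thread C executes C4 (x = x + 2). Shared: x=12 y=12 z=10. PCs: A@3 B@2 C@4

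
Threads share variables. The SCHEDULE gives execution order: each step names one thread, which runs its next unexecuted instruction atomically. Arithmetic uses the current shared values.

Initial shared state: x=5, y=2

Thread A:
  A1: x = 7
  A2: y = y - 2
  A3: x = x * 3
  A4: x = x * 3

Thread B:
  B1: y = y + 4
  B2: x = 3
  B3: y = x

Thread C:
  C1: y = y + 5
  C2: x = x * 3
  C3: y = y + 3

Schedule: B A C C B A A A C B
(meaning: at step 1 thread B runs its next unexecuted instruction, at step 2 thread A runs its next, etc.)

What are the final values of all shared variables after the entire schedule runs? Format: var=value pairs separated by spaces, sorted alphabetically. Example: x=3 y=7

Step 1: thread B executes B1 (y = y + 4). Shared: x=5 y=6. PCs: A@0 B@1 C@0
Step 2: thread A executes A1 (x = 7). Shared: x=7 y=6. PCs: A@1 B@1 C@0
Step 3: thread C executes C1 (y = y + 5). Shared: x=7 y=11. PCs: A@1 B@1 C@1
Step 4: thread C executes C2 (x = x * 3). Shared: x=21 y=11. PCs: A@1 B@1 C@2
Step 5: thread B executes B2 (x = 3). Shared: x=3 y=11. PCs: A@1 B@2 C@2
Step 6: thread A executes A2 (y = y - 2). Shared: x=3 y=9. PCs: A@2 B@2 C@2
Step 7: thread A executes A3 (x = x * 3). Shared: x=9 y=9. PCs: A@3 B@2 C@2
Step 8: thread A executes A4 (x = x * 3). Shared: x=27 y=9. PCs: A@4 B@2 C@2
Step 9: thread C executes C3 (y = y + 3). Shared: x=27 y=12. PCs: A@4 B@2 C@3
Step 10: thread B executes B3 (y = x). Shared: x=27 y=27. PCs: A@4 B@3 C@3

Answer: x=27 y=27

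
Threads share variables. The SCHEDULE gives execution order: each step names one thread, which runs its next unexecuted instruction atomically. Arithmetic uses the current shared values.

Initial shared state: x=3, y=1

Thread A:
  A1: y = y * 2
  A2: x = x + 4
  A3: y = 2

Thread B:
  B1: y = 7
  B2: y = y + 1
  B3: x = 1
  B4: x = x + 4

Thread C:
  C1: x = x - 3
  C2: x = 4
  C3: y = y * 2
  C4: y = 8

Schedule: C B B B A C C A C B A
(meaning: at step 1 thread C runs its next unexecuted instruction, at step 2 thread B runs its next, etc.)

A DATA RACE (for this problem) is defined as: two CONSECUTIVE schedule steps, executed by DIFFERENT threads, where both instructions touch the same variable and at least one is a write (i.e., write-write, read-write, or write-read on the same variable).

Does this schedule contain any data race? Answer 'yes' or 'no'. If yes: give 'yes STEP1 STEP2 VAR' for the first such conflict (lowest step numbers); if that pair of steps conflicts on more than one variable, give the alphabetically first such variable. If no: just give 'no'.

Answer: no

Derivation:
Steps 1,2: C(r=x,w=x) vs B(r=-,w=y). No conflict.
Steps 2,3: same thread (B). No race.
Steps 3,4: same thread (B). No race.
Steps 4,5: B(r=-,w=x) vs A(r=y,w=y). No conflict.
Steps 5,6: A(r=y,w=y) vs C(r=-,w=x). No conflict.
Steps 6,7: same thread (C). No race.
Steps 7,8: C(r=y,w=y) vs A(r=x,w=x). No conflict.
Steps 8,9: A(r=x,w=x) vs C(r=-,w=y). No conflict.
Steps 9,10: C(r=-,w=y) vs B(r=x,w=x). No conflict.
Steps 10,11: B(r=x,w=x) vs A(r=-,w=y). No conflict.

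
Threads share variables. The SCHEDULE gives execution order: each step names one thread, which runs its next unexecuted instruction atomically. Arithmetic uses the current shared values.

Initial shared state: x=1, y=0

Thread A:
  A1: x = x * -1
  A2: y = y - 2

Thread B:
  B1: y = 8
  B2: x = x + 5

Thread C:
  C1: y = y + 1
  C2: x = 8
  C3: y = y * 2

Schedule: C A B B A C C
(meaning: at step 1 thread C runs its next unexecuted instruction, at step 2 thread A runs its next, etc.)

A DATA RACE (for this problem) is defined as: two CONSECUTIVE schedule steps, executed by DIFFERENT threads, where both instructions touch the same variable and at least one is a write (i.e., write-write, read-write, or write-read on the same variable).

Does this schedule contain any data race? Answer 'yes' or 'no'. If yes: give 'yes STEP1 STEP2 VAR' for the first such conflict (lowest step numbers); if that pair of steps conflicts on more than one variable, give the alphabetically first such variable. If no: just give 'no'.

Steps 1,2: C(r=y,w=y) vs A(r=x,w=x). No conflict.
Steps 2,3: A(r=x,w=x) vs B(r=-,w=y). No conflict.
Steps 3,4: same thread (B). No race.
Steps 4,5: B(r=x,w=x) vs A(r=y,w=y). No conflict.
Steps 5,6: A(r=y,w=y) vs C(r=-,w=x). No conflict.
Steps 6,7: same thread (C). No race.

Answer: no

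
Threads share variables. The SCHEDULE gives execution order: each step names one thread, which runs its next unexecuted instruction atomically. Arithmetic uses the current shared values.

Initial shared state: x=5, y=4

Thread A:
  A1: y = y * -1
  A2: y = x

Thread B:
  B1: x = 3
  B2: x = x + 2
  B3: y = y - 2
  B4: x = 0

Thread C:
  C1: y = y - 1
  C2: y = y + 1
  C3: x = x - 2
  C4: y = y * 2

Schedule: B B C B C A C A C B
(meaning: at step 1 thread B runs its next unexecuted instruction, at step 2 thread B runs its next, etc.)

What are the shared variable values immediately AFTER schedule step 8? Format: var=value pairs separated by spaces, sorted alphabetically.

Step 1: thread B executes B1 (x = 3). Shared: x=3 y=4. PCs: A@0 B@1 C@0
Step 2: thread B executes B2 (x = x + 2). Shared: x=5 y=4. PCs: A@0 B@2 C@0
Step 3: thread C executes C1 (y = y - 1). Shared: x=5 y=3. PCs: A@0 B@2 C@1
Step 4: thread B executes B3 (y = y - 2). Shared: x=5 y=1. PCs: A@0 B@3 C@1
Step 5: thread C executes C2 (y = y + 1). Shared: x=5 y=2. PCs: A@0 B@3 C@2
Step 6: thread A executes A1 (y = y * -1). Shared: x=5 y=-2. PCs: A@1 B@3 C@2
Step 7: thread C executes C3 (x = x - 2). Shared: x=3 y=-2. PCs: A@1 B@3 C@3
Step 8: thread A executes A2 (y = x). Shared: x=3 y=3. PCs: A@2 B@3 C@3

Answer: x=3 y=3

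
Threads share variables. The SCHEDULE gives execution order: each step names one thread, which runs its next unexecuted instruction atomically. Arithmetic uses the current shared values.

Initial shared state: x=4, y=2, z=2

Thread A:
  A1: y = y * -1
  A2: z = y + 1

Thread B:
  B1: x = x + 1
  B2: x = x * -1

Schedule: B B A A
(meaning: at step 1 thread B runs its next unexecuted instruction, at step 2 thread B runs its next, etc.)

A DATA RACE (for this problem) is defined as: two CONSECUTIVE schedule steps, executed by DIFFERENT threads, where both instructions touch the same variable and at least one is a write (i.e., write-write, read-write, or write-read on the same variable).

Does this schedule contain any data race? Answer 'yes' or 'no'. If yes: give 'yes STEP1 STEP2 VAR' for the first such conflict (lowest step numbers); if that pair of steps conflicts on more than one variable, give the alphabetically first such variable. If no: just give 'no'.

Answer: no

Derivation:
Steps 1,2: same thread (B). No race.
Steps 2,3: B(r=x,w=x) vs A(r=y,w=y). No conflict.
Steps 3,4: same thread (A). No race.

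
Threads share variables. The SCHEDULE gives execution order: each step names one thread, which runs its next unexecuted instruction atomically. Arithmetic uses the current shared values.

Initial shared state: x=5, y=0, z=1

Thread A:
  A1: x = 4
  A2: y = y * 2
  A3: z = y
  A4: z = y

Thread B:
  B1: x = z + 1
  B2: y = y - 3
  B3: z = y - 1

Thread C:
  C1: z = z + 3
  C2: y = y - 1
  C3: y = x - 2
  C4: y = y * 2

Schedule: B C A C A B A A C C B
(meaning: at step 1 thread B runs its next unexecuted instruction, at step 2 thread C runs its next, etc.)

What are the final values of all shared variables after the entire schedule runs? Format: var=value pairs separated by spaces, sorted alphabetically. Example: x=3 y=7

Answer: x=4 y=4 z=3

Derivation:
Step 1: thread B executes B1 (x = z + 1). Shared: x=2 y=0 z=1. PCs: A@0 B@1 C@0
Step 2: thread C executes C1 (z = z + 3). Shared: x=2 y=0 z=4. PCs: A@0 B@1 C@1
Step 3: thread A executes A1 (x = 4). Shared: x=4 y=0 z=4. PCs: A@1 B@1 C@1
Step 4: thread C executes C2 (y = y - 1). Shared: x=4 y=-1 z=4. PCs: A@1 B@1 C@2
Step 5: thread A executes A2 (y = y * 2). Shared: x=4 y=-2 z=4. PCs: A@2 B@1 C@2
Step 6: thread B executes B2 (y = y - 3). Shared: x=4 y=-5 z=4. PCs: A@2 B@2 C@2
Step 7: thread A executes A3 (z = y). Shared: x=4 y=-5 z=-5. PCs: A@3 B@2 C@2
Step 8: thread A executes A4 (z = y). Shared: x=4 y=-5 z=-5. PCs: A@4 B@2 C@2
Step 9: thread C executes C3 (y = x - 2). Shared: x=4 y=2 z=-5. PCs: A@4 B@2 C@3
Step 10: thread C executes C4 (y = y * 2). Shared: x=4 y=4 z=-5. PCs: A@4 B@2 C@4
Step 11: thread B executes B3 (z = y - 1). Shared: x=4 y=4 z=3. PCs: A@4 B@3 C@4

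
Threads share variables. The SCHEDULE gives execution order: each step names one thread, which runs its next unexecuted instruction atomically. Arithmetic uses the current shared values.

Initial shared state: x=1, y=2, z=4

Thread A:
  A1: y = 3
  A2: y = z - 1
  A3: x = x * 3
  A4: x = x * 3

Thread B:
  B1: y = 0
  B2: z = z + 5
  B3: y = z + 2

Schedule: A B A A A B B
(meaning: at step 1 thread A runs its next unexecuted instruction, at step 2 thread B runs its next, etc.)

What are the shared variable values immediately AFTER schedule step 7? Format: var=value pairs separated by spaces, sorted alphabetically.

Answer: x=9 y=11 z=9

Derivation:
Step 1: thread A executes A1 (y = 3). Shared: x=1 y=3 z=4. PCs: A@1 B@0
Step 2: thread B executes B1 (y = 0). Shared: x=1 y=0 z=4. PCs: A@1 B@1
Step 3: thread A executes A2 (y = z - 1). Shared: x=1 y=3 z=4. PCs: A@2 B@1
Step 4: thread A executes A3 (x = x * 3). Shared: x=3 y=3 z=4. PCs: A@3 B@1
Step 5: thread A executes A4 (x = x * 3). Shared: x=9 y=3 z=4. PCs: A@4 B@1
Step 6: thread B executes B2 (z = z + 5). Shared: x=9 y=3 z=9. PCs: A@4 B@2
Step 7: thread B executes B3 (y = z + 2). Shared: x=9 y=11 z=9. PCs: A@4 B@3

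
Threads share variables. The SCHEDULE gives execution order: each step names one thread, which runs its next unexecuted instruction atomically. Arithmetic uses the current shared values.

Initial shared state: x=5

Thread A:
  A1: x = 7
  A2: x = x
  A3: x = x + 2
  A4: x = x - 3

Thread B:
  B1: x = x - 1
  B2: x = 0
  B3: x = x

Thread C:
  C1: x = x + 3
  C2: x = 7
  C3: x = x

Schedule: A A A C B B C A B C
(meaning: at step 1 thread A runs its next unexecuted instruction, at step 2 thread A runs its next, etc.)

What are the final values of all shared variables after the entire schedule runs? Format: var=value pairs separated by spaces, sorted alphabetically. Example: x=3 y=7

Answer: x=4

Derivation:
Step 1: thread A executes A1 (x = 7). Shared: x=7. PCs: A@1 B@0 C@0
Step 2: thread A executes A2 (x = x). Shared: x=7. PCs: A@2 B@0 C@0
Step 3: thread A executes A3 (x = x + 2). Shared: x=9. PCs: A@3 B@0 C@0
Step 4: thread C executes C1 (x = x + 3). Shared: x=12. PCs: A@3 B@0 C@1
Step 5: thread B executes B1 (x = x - 1). Shared: x=11. PCs: A@3 B@1 C@1
Step 6: thread B executes B2 (x = 0). Shared: x=0. PCs: A@3 B@2 C@1
Step 7: thread C executes C2 (x = 7). Shared: x=7. PCs: A@3 B@2 C@2
Step 8: thread A executes A4 (x = x - 3). Shared: x=4. PCs: A@4 B@2 C@2
Step 9: thread B executes B3 (x = x). Shared: x=4. PCs: A@4 B@3 C@2
Step 10: thread C executes C3 (x = x). Shared: x=4. PCs: A@4 B@3 C@3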